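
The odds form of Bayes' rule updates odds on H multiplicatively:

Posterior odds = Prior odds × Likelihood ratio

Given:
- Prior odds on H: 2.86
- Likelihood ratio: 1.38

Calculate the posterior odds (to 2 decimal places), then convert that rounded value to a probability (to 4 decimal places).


Step 1: Calculate posterior odds
Posterior odds = Prior odds × LR
               = 2.86 × 1.38
               = 3.95

Step 2: Convert to probability
P(H|E) = Posterior odds / (1 + Posterior odds)
       = 3.95 / (1 + 3.95)
       = 3.95 / 4.95
       = 0.7980

The evidence increased P(H) from 0.7409 to 0.7980.


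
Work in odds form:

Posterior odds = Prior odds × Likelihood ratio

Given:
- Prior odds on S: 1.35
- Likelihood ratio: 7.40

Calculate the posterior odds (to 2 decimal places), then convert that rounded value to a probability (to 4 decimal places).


Step 1: Calculate posterior odds
Posterior odds = Prior odds × LR
               = 1.35 × 7.40
               = 9.99

Step 2: Convert to probability
P(S|E) = Posterior odds / (1 + Posterior odds)
       = 9.99 / (1 + 9.99)
       = 9.99 / 10.99
       = 0.9090

The evidence increased P(S) from 0.5745 to 0.9090.


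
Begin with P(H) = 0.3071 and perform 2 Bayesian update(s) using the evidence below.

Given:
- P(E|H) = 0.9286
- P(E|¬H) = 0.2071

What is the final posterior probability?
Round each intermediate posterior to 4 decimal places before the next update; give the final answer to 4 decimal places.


Sequential Bayesian updating:

Initial prior: P(H) = 0.3071

Update 1:
  P(E) = 0.9286 × 0.3071 + 0.2071 × 0.6929 = 0.28517306 + 0.14349959 = 0.42867265
  P(H|E) = 0.28517306 / 0.42867265 = 0.6652

Update 2:
  P(E) = 0.9286 × 0.6652 + 0.2071 × 0.3348 = 0.61770472 + 0.06933708 = 0.68704180
  P(H|E) = 0.61770472 / 0.68704180 = 0.8991

Final posterior: 0.8991


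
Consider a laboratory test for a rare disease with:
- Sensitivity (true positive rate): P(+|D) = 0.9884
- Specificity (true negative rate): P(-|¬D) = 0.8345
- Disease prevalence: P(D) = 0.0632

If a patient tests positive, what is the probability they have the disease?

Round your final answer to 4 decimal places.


Let D = has disease, + = positive test

Given:
- P(D) = 0.0632 (prevalence)
- P(+|D) = 0.9884 (sensitivity)
- P(-|¬D) = 0.8345 (specificity)
- P(+|¬D) = 0.1655 (false positive rate = 1 - specificity)

Step 1: Find P(+)
P(+) = P(+|D)P(D) + P(+|¬D)P(¬D)
     = 0.9884 × 0.0632 + 0.1655 × 0.9368
     = 0.06246688 + 0.15504040
     = 0.21750728

Step 2: Apply Bayes' theorem for P(D|+)
P(D|+) = P(+|D)P(D) / P(+)
       = 0.06246688 / 0.21750728
       = 0.2872


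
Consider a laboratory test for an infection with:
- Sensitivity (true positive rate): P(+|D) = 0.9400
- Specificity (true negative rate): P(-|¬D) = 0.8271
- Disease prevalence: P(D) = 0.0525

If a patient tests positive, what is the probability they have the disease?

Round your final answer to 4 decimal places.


Let D = has disease, + = positive test

Given:
- P(D) = 0.0525 (prevalence)
- P(+|D) = 0.9400 (sensitivity)
- P(-|¬D) = 0.8271 (specificity)
- P(+|¬D) = 0.1729 (false positive rate = 1 - specificity)

Step 1: Find P(+)
P(+) = P(+|D)P(D) + P(+|¬D)P(¬D)
     = 0.9400 × 0.0525 + 0.1729 × 0.9475
     = 0.04935000 + 0.16382275
     = 0.21317275

Step 2: Apply Bayes' theorem for P(D|+)
P(D|+) = P(+|D)P(D) / P(+)
       = 0.04935000 / 0.21317275
       = 0.2315


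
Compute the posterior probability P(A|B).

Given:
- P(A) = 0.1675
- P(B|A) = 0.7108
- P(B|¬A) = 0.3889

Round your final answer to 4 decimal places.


Bayes' theorem: P(A|B) = P(B|A) × P(A) / P(B)

Step 1: Calculate P(B) using law of total probability
P(B) = P(B|A)P(A) + P(B|¬A)P(¬A)
     = 0.7108 × 0.1675 + 0.3889 × 0.8325
     = 0.11905900 + 0.32375925
     = 0.44281825

Step 2: Apply Bayes' theorem
P(A|B) = P(B|A) × P(A) / P(B)
       = 0.11905900 / 0.44281825
       = 0.2689


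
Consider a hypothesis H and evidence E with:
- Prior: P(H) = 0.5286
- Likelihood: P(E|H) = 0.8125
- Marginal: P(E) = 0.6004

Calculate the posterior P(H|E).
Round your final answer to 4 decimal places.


Using Bayes' theorem:

P(H|E) = P(E|H) × P(H) / P(E)
       = 0.8125 × 0.5286 / 0.6004
       = 0.42948750 / 0.6004
       = 0.7153

The evidence strengthens our belief in H.
Prior: 0.5286 → Posterior: 0.7153


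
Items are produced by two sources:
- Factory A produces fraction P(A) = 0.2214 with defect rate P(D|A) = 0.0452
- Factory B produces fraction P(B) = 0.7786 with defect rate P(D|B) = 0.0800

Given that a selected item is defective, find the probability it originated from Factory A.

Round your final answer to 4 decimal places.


Let A = from Factory A, D = defective

Given:
- P(A) = 0.2214, P(B) = 0.7786
- P(D|A) = 0.0452, P(D|B) = 0.0800

Step 1: Find P(D)
P(D) = P(D|A)P(A) + P(D|B)P(B)
     = 0.0452 × 0.2214 + 0.0800 × 0.7786
     = 0.01000728 + 0.06228800
     = 0.07229528

Step 2: Apply Bayes' theorem
P(A|D) = P(D|A)P(A) / P(D)
       = 0.01000728 / 0.07229528
       = 0.1384


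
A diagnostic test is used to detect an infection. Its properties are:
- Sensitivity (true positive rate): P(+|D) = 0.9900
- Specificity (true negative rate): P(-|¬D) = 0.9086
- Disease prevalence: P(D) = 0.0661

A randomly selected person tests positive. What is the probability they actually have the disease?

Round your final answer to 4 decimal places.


Let D = has disease, + = positive test

Given:
- P(D) = 0.0661 (prevalence)
- P(+|D) = 0.9900 (sensitivity)
- P(-|¬D) = 0.9086 (specificity)
- P(+|¬D) = 0.0914 (false positive rate = 1 - specificity)

Step 1: Find P(+)
P(+) = P(+|D)P(D) + P(+|¬D)P(¬D)
     = 0.9900 × 0.0661 + 0.0914 × 0.9339
     = 0.06543900 + 0.08535846
     = 0.15079746

Step 2: Apply Bayes' theorem for P(D|+)
P(D|+) = P(+|D)P(D) / P(+)
       = 0.06543900 / 0.15079746
       = 0.4340


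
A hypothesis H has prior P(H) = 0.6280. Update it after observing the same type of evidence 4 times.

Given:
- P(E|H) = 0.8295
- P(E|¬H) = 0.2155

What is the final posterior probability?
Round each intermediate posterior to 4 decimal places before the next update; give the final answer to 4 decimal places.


Sequential Bayesian updating:

Initial prior: P(H) = 0.6280

Update 1:
  P(E) = 0.8295 × 0.6280 + 0.2155 × 0.3720 = 0.52092600 + 0.08016600 = 0.60109200
  P(H|E) = 0.52092600 / 0.60109200 = 0.8666

Update 2:
  P(E) = 0.8295 × 0.8666 + 0.2155 × 0.1334 = 0.71884470 + 0.02874770 = 0.74759240
  P(H|E) = 0.71884470 / 0.74759240 = 0.9615

Update 3:
  P(E) = 0.8295 × 0.9615 + 0.2155 × 0.0385 = 0.79756425 + 0.00829675 = 0.80586100
  P(H|E) = 0.79756425 / 0.80586100 = 0.9897

Update 4:
  P(E) = 0.8295 × 0.9897 + 0.2155 × 0.0103 = 0.82095615 + 0.00221965 = 0.82317580
  P(H|E) = 0.82095615 / 0.82317580 = 0.9973

Final posterior: 0.9973


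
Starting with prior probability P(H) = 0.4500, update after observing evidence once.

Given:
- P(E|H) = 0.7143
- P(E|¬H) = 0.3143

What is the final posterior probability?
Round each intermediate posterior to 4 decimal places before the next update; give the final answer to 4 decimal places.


Sequential Bayesian updating:

Initial prior: P(H) = 0.4500

Update 1:
  P(E) = 0.7143 × 0.4500 + 0.3143 × 0.5500 = 0.32143500 + 0.17286500 = 0.49430000
  P(H|E) = 0.32143500 / 0.49430000 = 0.6503

Final posterior: 0.6503


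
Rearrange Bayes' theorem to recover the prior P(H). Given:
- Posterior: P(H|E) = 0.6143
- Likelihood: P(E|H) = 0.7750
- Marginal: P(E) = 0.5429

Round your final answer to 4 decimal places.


From Bayes' theorem: P(H|E) = P(E|H) × P(H) / P(E)

Rearranging for P(H):
P(H) = P(H|E) × P(E) / P(E|H)
     = 0.6143 × 0.5429 / 0.7750
     = 0.33350347 / 0.7750
     = 0.4303


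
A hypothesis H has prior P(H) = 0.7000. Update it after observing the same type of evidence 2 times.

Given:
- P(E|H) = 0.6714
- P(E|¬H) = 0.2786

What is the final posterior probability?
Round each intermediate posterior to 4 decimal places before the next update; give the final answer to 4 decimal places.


Sequential Bayesian updating:

Initial prior: P(H) = 0.7000

Update 1:
  P(E) = 0.6714 × 0.7000 + 0.2786 × 0.3000 = 0.46998000 + 0.08358000 = 0.55356000
  P(H|E) = 0.46998000 / 0.55356000 = 0.8490

Update 2:
  P(E) = 0.6714 × 0.8490 + 0.2786 × 0.1510 = 0.57001860 + 0.04206860 = 0.61208720
  P(H|E) = 0.57001860 / 0.61208720 = 0.9313

Final posterior: 0.9313


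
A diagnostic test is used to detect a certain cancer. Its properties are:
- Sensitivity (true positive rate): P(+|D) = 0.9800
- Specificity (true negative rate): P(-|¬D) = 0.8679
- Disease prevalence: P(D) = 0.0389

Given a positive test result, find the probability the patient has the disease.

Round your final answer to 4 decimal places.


Let D = has disease, + = positive test

Given:
- P(D) = 0.0389 (prevalence)
- P(+|D) = 0.9800 (sensitivity)
- P(-|¬D) = 0.8679 (specificity)
- P(+|¬D) = 0.1321 (false positive rate = 1 - specificity)

Step 1: Find P(+)
P(+) = P(+|D)P(D) + P(+|¬D)P(¬D)
     = 0.9800 × 0.0389 + 0.1321 × 0.9611
     = 0.03812200 + 0.12696131
     = 0.16508331

Step 2: Apply Bayes' theorem for P(D|+)
P(D|+) = P(+|D)P(D) / P(+)
       = 0.03812200 / 0.16508331
       = 0.2309


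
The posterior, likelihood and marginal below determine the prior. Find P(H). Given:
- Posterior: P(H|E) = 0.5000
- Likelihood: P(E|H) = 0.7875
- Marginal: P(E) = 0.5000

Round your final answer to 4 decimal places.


From Bayes' theorem: P(H|E) = P(E|H) × P(H) / P(E)

Rearranging for P(H):
P(H) = P(H|E) × P(E) / P(E|H)
     = 0.5000 × 0.5000 / 0.7875
     = 0.25000000 / 0.7875
     = 0.3175


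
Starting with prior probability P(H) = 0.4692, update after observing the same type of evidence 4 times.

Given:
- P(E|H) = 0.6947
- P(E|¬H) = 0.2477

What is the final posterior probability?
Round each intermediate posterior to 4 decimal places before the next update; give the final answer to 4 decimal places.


Sequential Bayesian updating:

Initial prior: P(H) = 0.4692

Update 1:
  P(E) = 0.6947 × 0.4692 + 0.2477 × 0.5308 = 0.32595324 + 0.13147916 = 0.45743240
  P(H|E) = 0.32595324 / 0.45743240 = 0.7126

Update 2:
  P(E) = 0.6947 × 0.7126 + 0.2477 × 0.2874 = 0.49504322 + 0.07118898 = 0.56623220
  P(H|E) = 0.49504322 / 0.56623220 = 0.8743

Update 3:
  P(E) = 0.6947 × 0.8743 + 0.2477 × 0.1257 = 0.60737621 + 0.03113589 = 0.63851210
  P(H|E) = 0.60737621 / 0.63851210 = 0.9512

Update 4:
  P(E) = 0.6947 × 0.9512 + 0.2477 × 0.0488 = 0.66079864 + 0.01208776 = 0.67288640
  P(H|E) = 0.66079864 / 0.67288640 = 0.9820

Final posterior: 0.9820


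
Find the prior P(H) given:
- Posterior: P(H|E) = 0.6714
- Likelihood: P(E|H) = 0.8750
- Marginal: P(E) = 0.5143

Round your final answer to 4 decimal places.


From Bayes' theorem: P(H|E) = P(E|H) × P(H) / P(E)

Rearranging for P(H):
P(H) = P(H|E) × P(E) / P(E|H)
     = 0.6714 × 0.5143 / 0.8750
     = 0.34530102 / 0.8750
     = 0.3946


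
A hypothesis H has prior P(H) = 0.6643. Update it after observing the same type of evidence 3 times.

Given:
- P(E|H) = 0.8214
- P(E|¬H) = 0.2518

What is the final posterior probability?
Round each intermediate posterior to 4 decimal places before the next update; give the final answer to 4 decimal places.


Sequential Bayesian updating:

Initial prior: P(H) = 0.6643

Update 1:
  P(E) = 0.8214 × 0.6643 + 0.2518 × 0.3357 = 0.54565602 + 0.08452926 = 0.63018528
  P(H|E) = 0.54565602 / 0.63018528 = 0.8659

Update 2:
  P(E) = 0.8214 × 0.8659 + 0.2518 × 0.1341 = 0.71125026 + 0.03376638 = 0.74501664
  P(H|E) = 0.71125026 / 0.74501664 = 0.9547

Update 3:
  P(E) = 0.8214 × 0.9547 + 0.2518 × 0.0453 = 0.78419058 + 0.01140654 = 0.79559712
  P(H|E) = 0.78419058 / 0.79559712 = 0.9857

Final posterior: 0.9857


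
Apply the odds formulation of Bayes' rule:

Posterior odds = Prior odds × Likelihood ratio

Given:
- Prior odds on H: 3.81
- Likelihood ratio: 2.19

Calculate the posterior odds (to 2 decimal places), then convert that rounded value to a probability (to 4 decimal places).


Step 1: Calculate posterior odds
Posterior odds = Prior odds × LR
               = 3.81 × 2.19
               = 8.34

Step 2: Convert to probability
P(H|E) = Posterior odds / (1 + Posterior odds)
       = 8.34 / (1 + 8.34)
       = 8.34 / 9.34
       = 0.8929

The evidence increased P(H) from 0.7921 to 0.8929.


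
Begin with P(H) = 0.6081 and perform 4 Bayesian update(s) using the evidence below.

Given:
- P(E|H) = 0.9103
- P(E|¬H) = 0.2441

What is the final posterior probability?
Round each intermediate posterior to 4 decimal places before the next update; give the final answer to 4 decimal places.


Sequential Bayesian updating:

Initial prior: P(H) = 0.6081

Update 1:
  P(E) = 0.9103 × 0.6081 + 0.2441 × 0.3919 = 0.55355343 + 0.09566279 = 0.64921622
  P(H|E) = 0.55355343 / 0.64921622 = 0.8526

Update 2:
  P(E) = 0.9103 × 0.8526 + 0.2441 × 0.1474 = 0.77612178 + 0.03598034 = 0.81210212
  P(H|E) = 0.77612178 / 0.81210212 = 0.9557

Update 3:
  P(E) = 0.9103 × 0.9557 + 0.2441 × 0.0443 = 0.86997371 + 0.01081363 = 0.88078734
  P(H|E) = 0.86997371 / 0.88078734 = 0.9877

Update 4:
  P(E) = 0.9103 × 0.9877 + 0.2441 × 0.0123 = 0.89910331 + 0.00300243 = 0.90210574
  P(H|E) = 0.89910331 / 0.90210574 = 0.9967

Final posterior: 0.9967


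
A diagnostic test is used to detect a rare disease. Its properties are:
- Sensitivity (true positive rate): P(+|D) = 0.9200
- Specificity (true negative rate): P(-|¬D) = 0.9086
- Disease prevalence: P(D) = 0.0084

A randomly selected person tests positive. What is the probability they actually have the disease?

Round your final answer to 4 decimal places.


Let D = has disease, + = positive test

Given:
- P(D) = 0.0084 (prevalence)
- P(+|D) = 0.9200 (sensitivity)
- P(-|¬D) = 0.9086 (specificity)
- P(+|¬D) = 0.0914 (false positive rate = 1 - specificity)

Step 1: Find P(+)
P(+) = P(+|D)P(D) + P(+|¬D)P(¬D)
     = 0.9200 × 0.0084 + 0.0914 × 0.9916
     = 0.00772800 + 0.09063224
     = 0.09836024

Step 2: Apply Bayes' theorem for P(D|+)
P(D|+) = P(+|D)P(D) / P(+)
       = 0.00772800 / 0.09836024
       = 0.0786


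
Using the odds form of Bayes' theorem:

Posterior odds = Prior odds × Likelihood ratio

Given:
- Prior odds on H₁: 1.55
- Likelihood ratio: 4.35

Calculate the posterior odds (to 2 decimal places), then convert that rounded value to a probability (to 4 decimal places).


Step 1: Calculate posterior odds
Posterior odds = Prior odds × LR
               = 1.55 × 4.35
               = 6.74

Step 2: Convert to probability
P(H₁|E) = Posterior odds / (1 + Posterior odds)
       = 6.74 / (1 + 6.74)
       = 6.74 / 7.74
       = 0.8708

The evidence increased P(H₁) from 0.6078 to 0.8708.


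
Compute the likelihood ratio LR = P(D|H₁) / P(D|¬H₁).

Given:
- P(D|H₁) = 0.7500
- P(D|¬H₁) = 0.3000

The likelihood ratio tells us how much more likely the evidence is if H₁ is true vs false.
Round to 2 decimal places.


Likelihood Ratio (LR) = P(D|H₁) / P(D|¬H₁)

LR = 0.7500 / 0.3000
   = 2.50

The evidence is 2.50 times more likely if H₁ is true than if H₁ is false.
LR > 1, so observing D raises the odds in favor of H₁.


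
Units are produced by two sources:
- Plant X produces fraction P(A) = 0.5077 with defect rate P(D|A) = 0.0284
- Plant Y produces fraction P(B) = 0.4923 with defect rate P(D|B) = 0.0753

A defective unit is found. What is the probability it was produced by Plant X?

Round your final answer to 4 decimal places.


Let A = from Plant X, D = defective

Given:
- P(A) = 0.5077, P(B) = 0.4923
- P(D|A) = 0.0284, P(D|B) = 0.0753

Step 1: Find P(D)
P(D) = P(D|A)P(A) + P(D|B)P(B)
     = 0.0284 × 0.5077 + 0.0753 × 0.4923
     = 0.01441868 + 0.03707019
     = 0.05148887

Step 2: Apply Bayes' theorem
P(A|D) = P(D|A)P(A) / P(D)
       = 0.01441868 / 0.05148887
       = 0.2800


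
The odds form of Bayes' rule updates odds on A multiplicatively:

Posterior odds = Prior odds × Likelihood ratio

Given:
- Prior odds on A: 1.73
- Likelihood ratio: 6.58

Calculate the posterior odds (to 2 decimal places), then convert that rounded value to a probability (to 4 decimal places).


Step 1: Calculate posterior odds
Posterior odds = Prior odds × LR
               = 1.73 × 6.58
               = 11.38

Step 2: Convert to probability
P(A|E) = Posterior odds / (1 + Posterior odds)
       = 11.38 / (1 + 11.38)
       = 11.38 / 12.38
       = 0.9192

The evidence increased P(A) from 0.6337 to 0.9192.


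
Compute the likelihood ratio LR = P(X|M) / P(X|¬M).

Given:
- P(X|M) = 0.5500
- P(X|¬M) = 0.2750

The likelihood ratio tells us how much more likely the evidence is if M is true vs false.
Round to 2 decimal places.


Likelihood Ratio (LR) = P(X|M) / P(X|¬M)

LR = 0.5500 / 0.2750
   = 2.00

The evidence is 2.00 times more likely if M is true than if M is false.
Since LR > 1, the evidence supports M over ¬M.


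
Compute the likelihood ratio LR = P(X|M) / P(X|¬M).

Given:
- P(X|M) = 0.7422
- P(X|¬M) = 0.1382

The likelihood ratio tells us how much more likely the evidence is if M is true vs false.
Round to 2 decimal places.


Likelihood Ratio (LR) = P(X|M) / P(X|¬M)

LR = 0.7422 / 0.1382
   = 5.37

The evidence is 5.37 times more likely if M is true than if M is false.
LR > 1, so observing X raises the odds in favor of M.


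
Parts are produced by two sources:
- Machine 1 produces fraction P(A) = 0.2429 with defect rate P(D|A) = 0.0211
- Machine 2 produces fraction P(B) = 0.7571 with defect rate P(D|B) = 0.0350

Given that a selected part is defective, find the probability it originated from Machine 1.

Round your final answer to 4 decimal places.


Let A = from Machine 1, D = defective

Given:
- P(A) = 0.2429, P(B) = 0.7571
- P(D|A) = 0.0211, P(D|B) = 0.0350

Step 1: Find P(D)
P(D) = P(D|A)P(A) + P(D|B)P(B)
     = 0.0211 × 0.2429 + 0.0350 × 0.7571
     = 0.00512519 + 0.02649850
     = 0.03162369

Step 2: Apply Bayes' theorem
P(A|D) = P(D|A)P(A) / P(D)
       = 0.00512519 / 0.03162369
       = 0.1621


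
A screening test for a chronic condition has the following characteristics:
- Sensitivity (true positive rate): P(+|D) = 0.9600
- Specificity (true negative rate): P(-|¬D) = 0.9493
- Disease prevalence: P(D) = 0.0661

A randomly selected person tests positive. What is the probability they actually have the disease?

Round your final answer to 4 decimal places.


Let D = has disease, + = positive test

Given:
- P(D) = 0.0661 (prevalence)
- P(+|D) = 0.9600 (sensitivity)
- P(-|¬D) = 0.9493 (specificity)
- P(+|¬D) = 0.0507 (false positive rate = 1 - specificity)

Step 1: Find P(+)
P(+) = P(+|D)P(D) + P(+|¬D)P(¬D)
     = 0.9600 × 0.0661 + 0.0507 × 0.9339
     = 0.06345600 + 0.04734873
     = 0.11080473

Step 2: Apply Bayes' theorem for P(D|+)
P(D|+) = P(+|D)P(D) / P(+)
       = 0.06345600 / 0.11080473
       = 0.5727


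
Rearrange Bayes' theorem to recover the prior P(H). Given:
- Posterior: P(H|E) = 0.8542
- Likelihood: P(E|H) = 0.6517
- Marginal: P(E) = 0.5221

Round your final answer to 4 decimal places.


From Bayes' theorem: P(H|E) = P(E|H) × P(H) / P(E)

Rearranging for P(H):
P(H) = P(H|E) × P(E) / P(E|H)
     = 0.8542 × 0.5221 / 0.6517
     = 0.44597782 / 0.6517
     = 0.6843


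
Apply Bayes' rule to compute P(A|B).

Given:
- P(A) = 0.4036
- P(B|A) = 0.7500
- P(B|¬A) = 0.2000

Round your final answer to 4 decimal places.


Bayes' theorem: P(A|B) = P(B|A) × P(A) / P(B)

Step 1: Calculate P(B) using law of total probability
P(B) = P(B|A)P(A) + P(B|¬A)P(¬A)
     = 0.7500 × 0.4036 + 0.2000 × 0.5964
     = 0.30270000 + 0.11928000
     = 0.42198000

Step 2: Apply Bayes' theorem
P(A|B) = P(B|A) × P(A) / P(B)
       = 0.30270000 / 0.42198000
       = 0.7173


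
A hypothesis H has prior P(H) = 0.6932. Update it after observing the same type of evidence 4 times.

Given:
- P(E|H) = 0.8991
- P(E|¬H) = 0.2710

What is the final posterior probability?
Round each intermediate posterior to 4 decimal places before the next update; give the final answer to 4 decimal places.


Sequential Bayesian updating:

Initial prior: P(H) = 0.6932

Update 1:
  P(E) = 0.8991 × 0.6932 + 0.2710 × 0.3068 = 0.62325612 + 0.08314280 = 0.70639892
  P(H|E) = 0.62325612 / 0.70639892 = 0.8823

Update 2:
  P(E) = 0.8991 × 0.8823 + 0.2710 × 0.1177 = 0.79327593 + 0.03189670 = 0.82517263
  P(H|E) = 0.79327593 / 0.82517263 = 0.9613

Update 3:
  P(E) = 0.8991 × 0.9613 + 0.2710 × 0.0387 = 0.86430483 + 0.01048770 = 0.87479253
  P(H|E) = 0.86430483 / 0.87479253 = 0.9880

Update 4:
  P(E) = 0.8991 × 0.9880 + 0.2710 × 0.0120 = 0.88831080 + 0.00325200 = 0.89156280
  P(H|E) = 0.88831080 / 0.89156280 = 0.9964

Final posterior: 0.9964


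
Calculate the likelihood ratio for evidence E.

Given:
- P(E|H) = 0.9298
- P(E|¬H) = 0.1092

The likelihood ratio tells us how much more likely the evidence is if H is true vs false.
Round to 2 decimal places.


Likelihood Ratio (LR) = P(E|H) / P(E|¬H)

LR = 0.9298 / 0.1092
   = 8.51

The evidence is 8.51 times more likely if H is true than if H is false.
Since LR > 1, the evidence supports H over ¬H.


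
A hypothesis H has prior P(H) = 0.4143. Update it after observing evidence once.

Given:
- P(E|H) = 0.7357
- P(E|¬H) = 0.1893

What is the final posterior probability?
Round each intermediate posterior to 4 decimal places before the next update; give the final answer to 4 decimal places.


Sequential Bayesian updating:

Initial prior: P(H) = 0.4143

Update 1:
  P(E) = 0.7357 × 0.4143 + 0.1893 × 0.5857 = 0.30480051 + 0.11087301 = 0.41567352
  P(H|E) = 0.30480051 / 0.41567352 = 0.7333

Final posterior: 0.7333


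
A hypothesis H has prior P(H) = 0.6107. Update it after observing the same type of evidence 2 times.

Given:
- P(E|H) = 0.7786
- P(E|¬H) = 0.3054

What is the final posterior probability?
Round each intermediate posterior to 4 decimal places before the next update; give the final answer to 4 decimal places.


Sequential Bayesian updating:

Initial prior: P(H) = 0.6107

Update 1:
  P(E) = 0.7786 × 0.6107 + 0.3054 × 0.3893 = 0.47549102 + 0.11889222 = 0.59438324
  P(H|E) = 0.47549102 / 0.59438324 = 0.8000

Update 2:
  P(E) = 0.7786 × 0.8000 + 0.3054 × 0.2000 = 0.62288000 + 0.06108000 = 0.68396000
  P(H|E) = 0.62288000 / 0.68396000 = 0.9107

Final posterior: 0.9107


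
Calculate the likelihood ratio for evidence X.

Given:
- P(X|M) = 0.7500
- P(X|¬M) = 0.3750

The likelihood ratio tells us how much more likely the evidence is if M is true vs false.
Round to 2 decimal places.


Likelihood Ratio (LR) = P(X|M) / P(X|¬M)

LR = 0.7500 / 0.3750
   = 2.00

The evidence is 2.00 times more likely if M is true than if M is false.
Because LR exceeds 1, X is evidence for M.


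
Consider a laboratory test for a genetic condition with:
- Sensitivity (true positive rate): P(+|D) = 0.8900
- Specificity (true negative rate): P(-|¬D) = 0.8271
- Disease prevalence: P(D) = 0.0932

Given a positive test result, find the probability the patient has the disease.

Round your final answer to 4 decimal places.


Let D = has disease, + = positive test

Given:
- P(D) = 0.0932 (prevalence)
- P(+|D) = 0.8900 (sensitivity)
- P(-|¬D) = 0.8271 (specificity)
- P(+|¬D) = 0.1729 (false positive rate = 1 - specificity)

Step 1: Find P(+)
P(+) = P(+|D)P(D) + P(+|¬D)P(¬D)
     = 0.8900 × 0.0932 + 0.1729 × 0.9068
     = 0.08294800 + 0.15678572
     = 0.23973372

Step 2: Apply Bayes' theorem for P(D|+)
P(D|+) = P(+|D)P(D) / P(+)
       = 0.08294800 / 0.23973372
       = 0.3460


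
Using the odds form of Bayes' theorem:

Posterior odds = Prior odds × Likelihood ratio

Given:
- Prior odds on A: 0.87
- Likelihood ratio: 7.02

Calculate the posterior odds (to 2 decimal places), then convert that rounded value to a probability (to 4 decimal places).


Step 1: Calculate posterior odds
Posterior odds = Prior odds × LR
               = 0.87 × 7.02
               = 6.11

Step 2: Convert to probability
P(A|E) = Posterior odds / (1 + Posterior odds)
       = 6.11 / (1 + 6.11)
       = 6.11 / 7.11
       = 0.8594

The evidence increased P(A) from 0.4652 to 0.8594.


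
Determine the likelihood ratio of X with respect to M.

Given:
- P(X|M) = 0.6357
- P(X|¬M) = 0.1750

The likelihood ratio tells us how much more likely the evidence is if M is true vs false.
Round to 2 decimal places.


Likelihood Ratio (LR) = P(X|M) / P(X|¬M)

LR = 0.6357 / 0.1750
   = 3.63

The evidence is 3.63 times more likely if M is true than if M is false.
Since LR > 1, the evidence supports M over ¬M.


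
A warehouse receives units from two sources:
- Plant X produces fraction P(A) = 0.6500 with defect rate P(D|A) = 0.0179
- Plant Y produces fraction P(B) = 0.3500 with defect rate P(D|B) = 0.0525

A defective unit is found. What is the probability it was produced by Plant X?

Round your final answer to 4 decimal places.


Let A = from Plant X, D = defective

Given:
- P(A) = 0.6500, P(B) = 0.3500
- P(D|A) = 0.0179, P(D|B) = 0.0525

Step 1: Find P(D)
P(D) = P(D|A)P(A) + P(D|B)P(B)
     = 0.0179 × 0.6500 + 0.0525 × 0.3500
     = 0.01163500 + 0.01837500
     = 0.03001000

Step 2: Apply Bayes' theorem
P(A|D) = P(D|A)P(A) / P(D)
       = 0.01163500 / 0.03001000
       = 0.3877


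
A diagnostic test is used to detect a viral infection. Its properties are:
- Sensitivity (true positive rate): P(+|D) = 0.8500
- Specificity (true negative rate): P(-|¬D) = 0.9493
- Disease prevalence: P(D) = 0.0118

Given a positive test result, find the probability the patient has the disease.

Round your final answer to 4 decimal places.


Let D = has disease, + = positive test

Given:
- P(D) = 0.0118 (prevalence)
- P(+|D) = 0.8500 (sensitivity)
- P(-|¬D) = 0.9493 (specificity)
- P(+|¬D) = 0.0507 (false positive rate = 1 - specificity)

Step 1: Find P(+)
P(+) = P(+|D)P(D) + P(+|¬D)P(¬D)
     = 0.8500 × 0.0118 + 0.0507 × 0.9882
     = 0.01003000 + 0.05010174
     = 0.06013174

Step 2: Apply Bayes' theorem for P(D|+)
P(D|+) = P(+|D)P(D) / P(+)
       = 0.01003000 / 0.06013174
       = 0.1668


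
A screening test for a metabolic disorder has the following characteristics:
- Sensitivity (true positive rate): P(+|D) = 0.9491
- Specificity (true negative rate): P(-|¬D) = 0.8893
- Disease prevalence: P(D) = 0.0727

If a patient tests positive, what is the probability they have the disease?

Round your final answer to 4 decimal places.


Let D = has disease, + = positive test

Given:
- P(D) = 0.0727 (prevalence)
- P(+|D) = 0.9491 (sensitivity)
- P(-|¬D) = 0.8893 (specificity)
- P(+|¬D) = 0.1107 (false positive rate = 1 - specificity)

Step 1: Find P(+)
P(+) = P(+|D)P(D) + P(+|¬D)P(¬D)
     = 0.9491 × 0.0727 + 0.1107 × 0.9273
     = 0.06899957 + 0.10265211
     = 0.17165168

Step 2: Apply Bayes' theorem for P(D|+)
P(D|+) = P(+|D)P(D) / P(+)
       = 0.06899957 / 0.17165168
       = 0.4020


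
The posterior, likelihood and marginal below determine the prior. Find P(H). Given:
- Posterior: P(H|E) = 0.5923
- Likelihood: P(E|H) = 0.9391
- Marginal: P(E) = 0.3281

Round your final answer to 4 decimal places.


From Bayes' theorem: P(H|E) = P(E|H) × P(H) / P(E)

Rearranging for P(H):
P(H) = P(H|E) × P(E) / P(E|H)
     = 0.5923 × 0.3281 / 0.9391
     = 0.19433363 / 0.9391
     = 0.2069


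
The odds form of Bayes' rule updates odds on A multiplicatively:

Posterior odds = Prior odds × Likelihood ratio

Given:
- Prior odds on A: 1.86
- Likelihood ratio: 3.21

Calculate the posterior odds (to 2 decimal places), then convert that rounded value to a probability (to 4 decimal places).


Step 1: Calculate posterior odds
Posterior odds = Prior odds × LR
               = 1.86 × 3.21
               = 5.97

Step 2: Convert to probability
P(A|E) = Posterior odds / (1 + Posterior odds)
       = 5.97 / (1 + 5.97)
       = 5.97 / 6.97
       = 0.8565

The evidence increased P(A) from 0.6503 to 0.8565.


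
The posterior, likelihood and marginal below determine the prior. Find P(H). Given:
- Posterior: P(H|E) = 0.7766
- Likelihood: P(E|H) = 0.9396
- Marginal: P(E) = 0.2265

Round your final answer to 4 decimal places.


From Bayes' theorem: P(H|E) = P(E|H) × P(H) / P(E)

Rearranging for P(H):
P(H) = P(H|E) × P(E) / P(E|H)
     = 0.7766 × 0.2265 / 0.9396
     = 0.17589990 / 0.9396
     = 0.1872


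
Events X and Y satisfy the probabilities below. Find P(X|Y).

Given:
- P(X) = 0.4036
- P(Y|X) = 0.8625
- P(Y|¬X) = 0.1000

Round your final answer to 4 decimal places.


Bayes' theorem: P(X|Y) = P(Y|X) × P(X) / P(Y)

Step 1: Calculate P(Y) using law of total probability
P(Y) = P(Y|X)P(X) + P(Y|¬X)P(¬X)
     = 0.8625 × 0.4036 + 0.1000 × 0.5964
     = 0.34810500 + 0.05964000
     = 0.40774500

Step 2: Apply Bayes' theorem
P(X|Y) = P(Y|X) × P(X) / P(Y)
       = 0.34810500 / 0.40774500
       = 0.8537


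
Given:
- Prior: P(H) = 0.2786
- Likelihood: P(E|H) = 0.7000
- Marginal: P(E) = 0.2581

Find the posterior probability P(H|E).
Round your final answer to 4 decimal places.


Using Bayes' theorem:

P(H|E) = P(E|H) × P(H) / P(E)
       = 0.7000 × 0.2786 / 0.2581
       = 0.19502000 / 0.2581
       = 0.7556

The evidence strengthens our belief in H.
Prior: 0.2786 → Posterior: 0.7556


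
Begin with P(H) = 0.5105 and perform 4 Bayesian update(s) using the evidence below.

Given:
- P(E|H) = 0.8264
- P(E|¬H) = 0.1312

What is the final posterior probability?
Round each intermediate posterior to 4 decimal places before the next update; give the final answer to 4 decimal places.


Sequential Bayesian updating:

Initial prior: P(H) = 0.5105

Update 1:
  P(E) = 0.8264 × 0.5105 + 0.1312 × 0.4895 = 0.42187720 + 0.06422240 = 0.48609960
  P(H|E) = 0.42187720 / 0.48609960 = 0.8679

Update 2:
  P(E) = 0.8264 × 0.8679 + 0.1312 × 0.1321 = 0.71723256 + 0.01733152 = 0.73456408
  P(H|E) = 0.71723256 / 0.73456408 = 0.9764

Update 3:
  P(E) = 0.8264 × 0.9764 + 0.1312 × 0.0236 = 0.80689696 + 0.00309632 = 0.80999328
  P(H|E) = 0.80689696 / 0.80999328 = 0.9962

Update 4:
  P(E) = 0.8264 × 0.9962 + 0.1312 × 0.0038 = 0.82325968 + 0.00049856 = 0.82375824
  P(H|E) = 0.82325968 / 0.82375824 = 0.9994

Final posterior: 0.9994


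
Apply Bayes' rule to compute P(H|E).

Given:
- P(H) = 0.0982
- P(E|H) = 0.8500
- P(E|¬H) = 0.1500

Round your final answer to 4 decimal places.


Bayes' theorem: P(H|E) = P(E|H) × P(H) / P(E)

Step 1: Calculate P(E) using law of total probability
P(E) = P(E|H)P(H) + P(E|¬H)P(¬H)
     = 0.8500 × 0.0982 + 0.1500 × 0.9018
     = 0.08347000 + 0.13527000
     = 0.21874000

Step 2: Apply Bayes' theorem
P(H|E) = P(E|H) × P(H) / P(E)
       = 0.08347000 / 0.21874000
       = 0.3816


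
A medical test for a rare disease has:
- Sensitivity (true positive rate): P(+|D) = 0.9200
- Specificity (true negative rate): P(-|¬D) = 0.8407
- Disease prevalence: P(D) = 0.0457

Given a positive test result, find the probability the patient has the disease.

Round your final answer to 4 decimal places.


Let D = has disease, + = positive test

Given:
- P(D) = 0.0457 (prevalence)
- P(+|D) = 0.9200 (sensitivity)
- P(-|¬D) = 0.8407 (specificity)
- P(+|¬D) = 0.1593 (false positive rate = 1 - specificity)

Step 1: Find P(+)
P(+) = P(+|D)P(D) + P(+|¬D)P(¬D)
     = 0.9200 × 0.0457 + 0.1593 × 0.9543
     = 0.04204400 + 0.15201999
     = 0.19406399

Step 2: Apply Bayes' theorem for P(D|+)
P(D|+) = P(+|D)P(D) / P(+)
       = 0.04204400 / 0.19406399
       = 0.2167


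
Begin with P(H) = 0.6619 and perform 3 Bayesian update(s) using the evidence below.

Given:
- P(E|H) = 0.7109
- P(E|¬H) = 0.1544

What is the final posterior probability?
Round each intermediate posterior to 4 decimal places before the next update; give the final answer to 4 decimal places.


Sequential Bayesian updating:

Initial prior: P(H) = 0.6619

Update 1:
  P(E) = 0.7109 × 0.6619 + 0.1544 × 0.3381 = 0.47054471 + 0.05220264 = 0.52274735
  P(H|E) = 0.47054471 / 0.52274735 = 0.9001

Update 2:
  P(E) = 0.7109 × 0.9001 + 0.1544 × 0.0999 = 0.63988109 + 0.01542456 = 0.65530565
  P(H|E) = 0.63988109 / 0.65530565 = 0.9765

Update 3:
  P(E) = 0.7109 × 0.9765 + 0.1544 × 0.0235 = 0.69419385 + 0.00362840 = 0.69782225
  P(H|E) = 0.69419385 / 0.69782225 = 0.9948

Final posterior: 0.9948


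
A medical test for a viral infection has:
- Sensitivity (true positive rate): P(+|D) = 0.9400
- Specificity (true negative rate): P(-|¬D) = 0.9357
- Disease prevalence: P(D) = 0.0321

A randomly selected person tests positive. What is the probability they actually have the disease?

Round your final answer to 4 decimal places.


Let D = has disease, + = positive test

Given:
- P(D) = 0.0321 (prevalence)
- P(+|D) = 0.9400 (sensitivity)
- P(-|¬D) = 0.9357 (specificity)
- P(+|¬D) = 0.0643 (false positive rate = 1 - specificity)

Step 1: Find P(+)
P(+) = P(+|D)P(D) + P(+|¬D)P(¬D)
     = 0.9400 × 0.0321 + 0.0643 × 0.9679
     = 0.03017400 + 0.06223597
     = 0.09240997

Step 2: Apply Bayes' theorem for P(D|+)
P(D|+) = P(+|D)P(D) / P(+)
       = 0.03017400 / 0.09240997
       = 0.3265


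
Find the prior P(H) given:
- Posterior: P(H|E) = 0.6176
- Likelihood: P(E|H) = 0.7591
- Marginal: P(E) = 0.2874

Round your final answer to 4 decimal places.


From Bayes' theorem: P(H|E) = P(E|H) × P(H) / P(E)

Rearranging for P(H):
P(H) = P(H|E) × P(E) / P(E|H)
     = 0.6176 × 0.2874 / 0.7591
     = 0.17749824 / 0.7591
     = 0.2338


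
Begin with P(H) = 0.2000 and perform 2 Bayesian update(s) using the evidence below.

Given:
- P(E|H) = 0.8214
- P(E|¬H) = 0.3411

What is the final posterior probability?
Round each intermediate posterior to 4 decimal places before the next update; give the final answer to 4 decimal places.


Sequential Bayesian updating:

Initial prior: P(H) = 0.2000

Update 1:
  P(E) = 0.8214 × 0.2000 + 0.3411 × 0.8000 = 0.16428000 + 0.27288000 = 0.43716000
  P(H|E) = 0.16428000 / 0.43716000 = 0.3758

Update 2:
  P(E) = 0.8214 × 0.3758 + 0.3411 × 0.6242 = 0.30868212 + 0.21291462 = 0.52159674
  P(H|E) = 0.30868212 / 0.52159674 = 0.5918

Final posterior: 0.5918


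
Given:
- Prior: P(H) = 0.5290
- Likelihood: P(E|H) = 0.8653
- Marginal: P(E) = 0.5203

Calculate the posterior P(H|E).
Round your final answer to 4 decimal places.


Using Bayes' theorem:

P(H|E) = P(E|H) × P(H) / P(E)
       = 0.8653 × 0.5290 / 0.5203
       = 0.45774370 / 0.5203
       = 0.8798

The evidence strengthens our belief in H.
Prior: 0.5290 → Posterior: 0.8798


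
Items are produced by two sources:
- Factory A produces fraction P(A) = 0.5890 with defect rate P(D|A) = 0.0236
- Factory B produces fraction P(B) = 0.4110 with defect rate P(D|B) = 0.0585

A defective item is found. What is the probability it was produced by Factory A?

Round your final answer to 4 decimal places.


Let A = from Factory A, D = defective

Given:
- P(A) = 0.5890, P(B) = 0.4110
- P(D|A) = 0.0236, P(D|B) = 0.0585

Step 1: Find P(D)
P(D) = P(D|A)P(A) + P(D|B)P(B)
     = 0.0236 × 0.5890 + 0.0585 × 0.4110
     = 0.01390040 + 0.02404350
     = 0.03794390

Step 2: Apply Bayes' theorem
P(A|D) = P(D|A)P(A) / P(D)
       = 0.01390040 / 0.03794390
       = 0.3663


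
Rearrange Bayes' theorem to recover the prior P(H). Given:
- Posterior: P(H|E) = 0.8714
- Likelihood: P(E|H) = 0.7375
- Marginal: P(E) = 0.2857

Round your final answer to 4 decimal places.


From Bayes' theorem: P(H|E) = P(E|H) × P(H) / P(E)

Rearranging for P(H):
P(H) = P(H|E) × P(E) / P(E|H)
     = 0.8714 × 0.2857 / 0.7375
     = 0.24895898 / 0.7375
     = 0.3376


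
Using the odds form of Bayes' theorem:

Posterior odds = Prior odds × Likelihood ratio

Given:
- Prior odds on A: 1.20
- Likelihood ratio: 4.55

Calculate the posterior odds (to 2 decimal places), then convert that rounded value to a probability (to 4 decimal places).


Step 1: Calculate posterior odds
Posterior odds = Prior odds × LR
               = 1.20 × 4.55
               = 5.46

Step 2: Convert to probability
P(A|E) = Posterior odds / (1 + Posterior odds)
       = 5.46 / (1 + 5.46)
       = 5.46 / 6.46
       = 0.8452

The evidence increased P(A) from 0.5455 to 0.8452.


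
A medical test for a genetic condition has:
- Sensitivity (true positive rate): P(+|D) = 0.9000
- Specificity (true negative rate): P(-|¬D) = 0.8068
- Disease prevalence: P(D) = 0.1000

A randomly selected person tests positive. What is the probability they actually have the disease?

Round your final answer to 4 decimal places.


Let D = has disease, + = positive test

Given:
- P(D) = 0.1000 (prevalence)
- P(+|D) = 0.9000 (sensitivity)
- P(-|¬D) = 0.8068 (specificity)
- P(+|¬D) = 0.1932 (false positive rate = 1 - specificity)

Step 1: Find P(+)
P(+) = P(+|D)P(D) + P(+|¬D)P(¬D)
     = 0.9000 × 0.1000 + 0.1932 × 0.9000
     = 0.09000000 + 0.17388000
     = 0.26388000

Step 2: Apply Bayes' theorem for P(D|+)
P(D|+) = P(+|D)P(D) / P(+)
       = 0.09000000 / 0.26388000
       = 0.3411


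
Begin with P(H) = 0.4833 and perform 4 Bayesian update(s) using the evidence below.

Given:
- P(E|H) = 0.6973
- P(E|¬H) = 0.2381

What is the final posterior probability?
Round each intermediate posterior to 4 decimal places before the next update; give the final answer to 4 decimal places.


Sequential Bayesian updating:

Initial prior: P(H) = 0.4833

Update 1:
  P(E) = 0.6973 × 0.4833 + 0.2381 × 0.5167 = 0.33700509 + 0.12302627 = 0.46003136
  P(H|E) = 0.33700509 / 0.46003136 = 0.7326

Update 2:
  P(E) = 0.6973 × 0.7326 + 0.2381 × 0.2674 = 0.51084198 + 0.06366794 = 0.57450992
  P(H|E) = 0.51084198 / 0.57450992 = 0.8892

Update 3:
  P(E) = 0.6973 × 0.8892 + 0.2381 × 0.1108 = 0.62003916 + 0.02638148 = 0.64642064
  P(H|E) = 0.62003916 / 0.64642064 = 0.9592

Update 4:
  P(E) = 0.6973 × 0.9592 + 0.2381 × 0.0408 = 0.66885016 + 0.00971448 = 0.67856464
  P(H|E) = 0.66885016 / 0.67856464 = 0.9857

Final posterior: 0.9857


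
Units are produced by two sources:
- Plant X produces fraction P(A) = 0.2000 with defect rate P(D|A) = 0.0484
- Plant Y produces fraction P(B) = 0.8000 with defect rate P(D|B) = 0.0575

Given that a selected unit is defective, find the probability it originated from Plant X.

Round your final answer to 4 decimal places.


Let A = from Plant X, D = defective

Given:
- P(A) = 0.2000, P(B) = 0.8000
- P(D|A) = 0.0484, P(D|B) = 0.0575

Step 1: Find P(D)
P(D) = P(D|A)P(A) + P(D|B)P(B)
     = 0.0484 × 0.2000 + 0.0575 × 0.8000
     = 0.00968000 + 0.04600000
     = 0.05568000

Step 2: Apply Bayes' theorem
P(A|D) = P(D|A)P(A) / P(D)
       = 0.00968000 / 0.05568000
       = 0.1739


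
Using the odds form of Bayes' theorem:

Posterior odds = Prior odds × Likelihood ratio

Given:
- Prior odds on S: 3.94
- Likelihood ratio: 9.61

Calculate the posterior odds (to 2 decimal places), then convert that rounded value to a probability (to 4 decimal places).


Step 1: Calculate posterior odds
Posterior odds = Prior odds × LR
               = 3.94 × 9.61
               = 37.86

Step 2: Convert to probability
P(S|E) = Posterior odds / (1 + Posterior odds)
       = 37.86 / (1 + 37.86)
       = 37.86 / 38.86
       = 0.9743

The evidence increased P(S) from 0.7976 to 0.9743.


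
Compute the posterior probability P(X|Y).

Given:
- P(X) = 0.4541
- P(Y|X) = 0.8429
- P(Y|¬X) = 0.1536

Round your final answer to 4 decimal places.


Bayes' theorem: P(X|Y) = P(Y|X) × P(X) / P(Y)

Step 1: Calculate P(Y) using law of total probability
P(Y) = P(Y|X)P(X) + P(Y|¬X)P(¬X)
     = 0.8429 × 0.4541 + 0.1536 × 0.5459
     = 0.38276089 + 0.08385024
     = 0.46661113

Step 2: Apply Bayes' theorem
P(X|Y) = P(Y|X) × P(X) / P(Y)
       = 0.38276089 / 0.46661113
       = 0.8203


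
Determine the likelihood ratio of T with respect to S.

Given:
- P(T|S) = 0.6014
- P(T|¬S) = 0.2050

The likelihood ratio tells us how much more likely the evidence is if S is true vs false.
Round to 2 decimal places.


Likelihood Ratio (LR) = P(T|S) / P(T|¬S)

LR = 0.6014 / 0.2050
   = 2.93

The evidence is 2.93 times more likely if S is true than if S is false.
Because LR exceeds 1, T is evidence for S.


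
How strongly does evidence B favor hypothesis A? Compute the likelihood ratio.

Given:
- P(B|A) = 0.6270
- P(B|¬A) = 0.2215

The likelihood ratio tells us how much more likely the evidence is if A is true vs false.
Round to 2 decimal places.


Likelihood Ratio (LR) = P(B|A) / P(B|¬A)

LR = 0.6270 / 0.2215
   = 2.83

The evidence is 2.83 times more likely if A is true than if A is false.
LR > 1, so observing B raises the odds in favor of A.
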